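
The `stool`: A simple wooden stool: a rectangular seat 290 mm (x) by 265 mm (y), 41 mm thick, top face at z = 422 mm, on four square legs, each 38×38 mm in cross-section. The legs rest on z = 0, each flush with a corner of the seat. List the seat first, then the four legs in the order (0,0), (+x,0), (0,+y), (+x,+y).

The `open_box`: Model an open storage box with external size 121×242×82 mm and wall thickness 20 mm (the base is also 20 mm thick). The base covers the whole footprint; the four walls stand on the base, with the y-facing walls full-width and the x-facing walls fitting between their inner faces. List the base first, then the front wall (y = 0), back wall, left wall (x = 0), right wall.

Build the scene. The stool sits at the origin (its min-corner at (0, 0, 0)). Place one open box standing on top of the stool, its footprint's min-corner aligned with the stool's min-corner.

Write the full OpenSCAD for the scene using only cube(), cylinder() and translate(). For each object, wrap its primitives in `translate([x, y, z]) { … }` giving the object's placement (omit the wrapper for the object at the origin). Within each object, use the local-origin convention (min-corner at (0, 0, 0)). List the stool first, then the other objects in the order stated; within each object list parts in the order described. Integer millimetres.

translate([0, 0, 381]) cube([290, 265, 41]);
cube([38, 38, 381]);
translate([252, 0, 0]) cube([38, 38, 381]);
translate([0, 227, 0]) cube([38, 38, 381]);
translate([252, 227, 0]) cube([38, 38, 381]);
translate([0, 0, 422]) {
  cube([121, 242, 20]);
  translate([0, 0, 20]) cube([121, 20, 62]);
  translate([0, 222, 20]) cube([121, 20, 62]);
  translate([0, 20, 20]) cube([20, 202, 62]);
  translate([101, 20, 20]) cube([20, 202, 62]);
}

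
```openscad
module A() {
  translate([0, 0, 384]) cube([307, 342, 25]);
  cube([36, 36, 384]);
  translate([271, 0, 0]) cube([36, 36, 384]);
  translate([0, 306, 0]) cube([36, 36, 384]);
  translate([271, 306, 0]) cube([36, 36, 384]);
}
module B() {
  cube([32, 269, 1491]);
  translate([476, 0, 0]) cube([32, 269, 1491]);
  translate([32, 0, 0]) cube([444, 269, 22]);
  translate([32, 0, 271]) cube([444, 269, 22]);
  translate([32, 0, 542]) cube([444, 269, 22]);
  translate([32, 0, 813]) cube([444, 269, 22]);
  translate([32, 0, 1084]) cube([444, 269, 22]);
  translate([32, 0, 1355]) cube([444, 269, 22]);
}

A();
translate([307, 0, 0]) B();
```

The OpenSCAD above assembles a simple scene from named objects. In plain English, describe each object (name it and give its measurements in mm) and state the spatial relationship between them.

A is a simple wooden stool: a rectangular seat 307 mm (x) by 342 mm (y), 25 mm thick, top face at z = 409 mm, on four square legs, each 36×36 mm in cross-section. The legs rest on z = 0, each flush with a corner of the seat.

B is an open bookshelf. Two side panels, each 32 mm thick, 269 mm deep and 1491 mm tall, stand 508 mm apart (outside-to-outside). Between them sit 6 shelves, each 22 mm thick and 269 mm deep, spanning the full gap between the sides. The bottom shelf rests on the floor (its underside at z = 0) and the clear gap between one shelf's top and the next shelf's underside is 249 mm.

The bookshelf is against the stool's +x side, with their −y faces flush.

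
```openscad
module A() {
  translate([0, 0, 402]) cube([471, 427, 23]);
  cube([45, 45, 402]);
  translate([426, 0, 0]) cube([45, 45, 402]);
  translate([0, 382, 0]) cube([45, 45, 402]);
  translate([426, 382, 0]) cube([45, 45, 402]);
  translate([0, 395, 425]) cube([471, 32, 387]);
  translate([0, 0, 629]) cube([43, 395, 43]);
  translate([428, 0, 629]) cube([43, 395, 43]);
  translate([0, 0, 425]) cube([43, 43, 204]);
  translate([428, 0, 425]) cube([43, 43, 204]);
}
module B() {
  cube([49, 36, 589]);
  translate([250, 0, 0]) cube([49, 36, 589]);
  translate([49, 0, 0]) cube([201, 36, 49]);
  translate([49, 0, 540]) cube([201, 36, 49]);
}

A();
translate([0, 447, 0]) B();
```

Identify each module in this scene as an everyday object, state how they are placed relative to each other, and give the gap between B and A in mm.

A is a chair. B is a picture frame. The picture frame is on the floor beside the chair on its +y side. The gap between the picture frame and the chair is 20 mm.

The picture frame's nearest face is 20 mm from the chair's +y face.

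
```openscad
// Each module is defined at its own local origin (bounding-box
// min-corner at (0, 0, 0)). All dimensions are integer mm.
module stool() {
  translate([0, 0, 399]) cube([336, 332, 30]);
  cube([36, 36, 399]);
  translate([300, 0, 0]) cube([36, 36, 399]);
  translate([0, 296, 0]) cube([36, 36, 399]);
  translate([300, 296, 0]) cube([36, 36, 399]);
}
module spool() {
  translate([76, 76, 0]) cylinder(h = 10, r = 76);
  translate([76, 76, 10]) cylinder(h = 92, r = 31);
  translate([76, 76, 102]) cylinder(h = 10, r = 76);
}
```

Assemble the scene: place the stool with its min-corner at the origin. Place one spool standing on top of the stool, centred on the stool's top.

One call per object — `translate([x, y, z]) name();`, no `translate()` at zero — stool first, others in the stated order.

stool();
translate([92, 90, 429]) spool();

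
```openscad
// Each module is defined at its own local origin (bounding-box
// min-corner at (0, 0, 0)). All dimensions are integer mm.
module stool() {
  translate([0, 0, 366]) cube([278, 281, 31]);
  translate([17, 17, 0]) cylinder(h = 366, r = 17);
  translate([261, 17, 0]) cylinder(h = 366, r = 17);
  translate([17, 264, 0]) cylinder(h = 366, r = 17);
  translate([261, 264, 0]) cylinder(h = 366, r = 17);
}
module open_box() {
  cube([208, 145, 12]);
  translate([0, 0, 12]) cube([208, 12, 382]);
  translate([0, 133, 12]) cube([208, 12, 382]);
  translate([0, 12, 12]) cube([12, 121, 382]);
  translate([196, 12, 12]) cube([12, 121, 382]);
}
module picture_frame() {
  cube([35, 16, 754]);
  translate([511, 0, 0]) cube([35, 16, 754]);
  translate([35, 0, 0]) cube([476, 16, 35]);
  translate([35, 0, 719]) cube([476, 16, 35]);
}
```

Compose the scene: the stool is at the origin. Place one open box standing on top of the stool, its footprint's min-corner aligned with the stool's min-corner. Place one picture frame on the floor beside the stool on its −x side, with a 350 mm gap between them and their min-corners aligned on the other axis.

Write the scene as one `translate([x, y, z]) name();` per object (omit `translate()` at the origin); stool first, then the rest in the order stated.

stool();
translate([0, 0, 397]) open_box();
translate([-896, 0, 0]) picture_frame();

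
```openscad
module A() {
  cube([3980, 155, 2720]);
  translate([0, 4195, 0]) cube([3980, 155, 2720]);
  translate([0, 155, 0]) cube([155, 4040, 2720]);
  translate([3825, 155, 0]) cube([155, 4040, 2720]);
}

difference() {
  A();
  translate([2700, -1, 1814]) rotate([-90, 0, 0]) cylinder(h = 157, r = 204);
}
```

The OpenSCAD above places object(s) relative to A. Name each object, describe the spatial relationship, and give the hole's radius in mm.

The subtracted cylinder has r = 204 mm.

A is a house frame. The house frame has a circular hole through its front wall. The hole's radius is 204 mm.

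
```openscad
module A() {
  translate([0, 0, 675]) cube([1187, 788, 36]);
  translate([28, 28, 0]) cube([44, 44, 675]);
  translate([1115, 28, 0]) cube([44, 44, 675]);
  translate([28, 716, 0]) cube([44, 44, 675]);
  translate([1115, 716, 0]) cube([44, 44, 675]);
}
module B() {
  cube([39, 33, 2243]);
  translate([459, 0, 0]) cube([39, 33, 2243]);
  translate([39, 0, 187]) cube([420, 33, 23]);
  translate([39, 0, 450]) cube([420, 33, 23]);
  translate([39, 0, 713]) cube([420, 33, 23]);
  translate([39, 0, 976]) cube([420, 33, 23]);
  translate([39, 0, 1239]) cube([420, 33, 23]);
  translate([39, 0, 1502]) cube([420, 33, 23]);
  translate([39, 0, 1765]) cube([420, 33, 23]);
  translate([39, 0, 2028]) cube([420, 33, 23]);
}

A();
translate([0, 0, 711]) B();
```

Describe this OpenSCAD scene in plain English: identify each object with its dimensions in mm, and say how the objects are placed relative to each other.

A is a table with a 1187×788 mm rectangular top, 36 mm thick, top surface at z = 711 mm, supported by four 44×44 mm square legs, each inset 28 mm from the nearest pair of top edges, running from the floor.

B is a straight ladder. Two 39×33 mm vertical rails, 2243 mm tall, stand 498 mm apart (outside-to-outside) with their front faces coplanar on the −y side. 8 rungs, each 33 mm deep and 23 mm tall, span between the inner faces of the rails, front faces flush with the rails. The lowest rung's underside is at z = 187 mm and rungs are spaced 263 mm apart (underside to underside).

The ladder is on top of the table.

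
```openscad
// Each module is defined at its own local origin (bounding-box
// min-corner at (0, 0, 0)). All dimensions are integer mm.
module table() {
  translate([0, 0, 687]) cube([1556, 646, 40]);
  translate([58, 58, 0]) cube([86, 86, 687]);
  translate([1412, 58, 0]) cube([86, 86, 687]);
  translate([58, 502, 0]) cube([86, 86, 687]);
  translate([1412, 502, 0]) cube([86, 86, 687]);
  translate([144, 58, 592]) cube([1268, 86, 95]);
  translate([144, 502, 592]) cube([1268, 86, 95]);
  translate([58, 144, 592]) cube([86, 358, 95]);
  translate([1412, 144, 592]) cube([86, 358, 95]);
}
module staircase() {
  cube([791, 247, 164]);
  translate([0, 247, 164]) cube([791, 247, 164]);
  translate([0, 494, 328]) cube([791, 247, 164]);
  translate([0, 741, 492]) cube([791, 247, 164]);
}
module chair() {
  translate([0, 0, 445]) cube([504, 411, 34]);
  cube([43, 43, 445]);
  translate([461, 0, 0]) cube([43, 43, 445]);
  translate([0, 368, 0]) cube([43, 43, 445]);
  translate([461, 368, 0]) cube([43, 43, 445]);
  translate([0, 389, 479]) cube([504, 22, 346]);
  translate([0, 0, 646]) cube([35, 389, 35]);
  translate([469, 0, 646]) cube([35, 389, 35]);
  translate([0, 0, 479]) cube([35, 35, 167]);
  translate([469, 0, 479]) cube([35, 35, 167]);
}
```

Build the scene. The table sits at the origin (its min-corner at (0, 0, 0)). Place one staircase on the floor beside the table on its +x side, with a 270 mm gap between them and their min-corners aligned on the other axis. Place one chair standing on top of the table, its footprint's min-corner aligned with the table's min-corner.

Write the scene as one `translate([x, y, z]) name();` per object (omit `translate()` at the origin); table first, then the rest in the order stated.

table();
translate([1826, 0, 0]) staircase();
translate([0, 0, 727]) chair();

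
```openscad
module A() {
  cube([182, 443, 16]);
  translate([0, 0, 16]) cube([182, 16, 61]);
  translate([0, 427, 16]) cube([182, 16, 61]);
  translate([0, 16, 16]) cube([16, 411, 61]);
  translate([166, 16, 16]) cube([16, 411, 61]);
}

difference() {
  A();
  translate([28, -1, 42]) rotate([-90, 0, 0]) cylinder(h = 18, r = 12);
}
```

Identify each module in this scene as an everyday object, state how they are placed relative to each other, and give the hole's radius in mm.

The subtracted cylinder has r = 12 mm.

A is an open box. The open box has a circular hole through its front wall. The hole's radius is 12 mm.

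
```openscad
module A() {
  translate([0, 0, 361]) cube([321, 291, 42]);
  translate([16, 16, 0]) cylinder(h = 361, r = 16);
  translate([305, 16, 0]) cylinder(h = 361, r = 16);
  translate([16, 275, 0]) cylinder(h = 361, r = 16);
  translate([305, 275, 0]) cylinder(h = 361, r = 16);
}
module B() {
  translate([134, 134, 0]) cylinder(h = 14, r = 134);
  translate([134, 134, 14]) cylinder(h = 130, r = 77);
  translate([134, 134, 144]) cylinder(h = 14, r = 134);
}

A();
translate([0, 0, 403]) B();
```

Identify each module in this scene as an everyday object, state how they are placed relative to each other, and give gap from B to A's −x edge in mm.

A is a stool. B is a spool. The spool is on top of the stool. The gap from the spool to the stool's −x edge is 0 mm.

The spool's min-x is at 0; the stool's min-x is 0; gap = 0 mm.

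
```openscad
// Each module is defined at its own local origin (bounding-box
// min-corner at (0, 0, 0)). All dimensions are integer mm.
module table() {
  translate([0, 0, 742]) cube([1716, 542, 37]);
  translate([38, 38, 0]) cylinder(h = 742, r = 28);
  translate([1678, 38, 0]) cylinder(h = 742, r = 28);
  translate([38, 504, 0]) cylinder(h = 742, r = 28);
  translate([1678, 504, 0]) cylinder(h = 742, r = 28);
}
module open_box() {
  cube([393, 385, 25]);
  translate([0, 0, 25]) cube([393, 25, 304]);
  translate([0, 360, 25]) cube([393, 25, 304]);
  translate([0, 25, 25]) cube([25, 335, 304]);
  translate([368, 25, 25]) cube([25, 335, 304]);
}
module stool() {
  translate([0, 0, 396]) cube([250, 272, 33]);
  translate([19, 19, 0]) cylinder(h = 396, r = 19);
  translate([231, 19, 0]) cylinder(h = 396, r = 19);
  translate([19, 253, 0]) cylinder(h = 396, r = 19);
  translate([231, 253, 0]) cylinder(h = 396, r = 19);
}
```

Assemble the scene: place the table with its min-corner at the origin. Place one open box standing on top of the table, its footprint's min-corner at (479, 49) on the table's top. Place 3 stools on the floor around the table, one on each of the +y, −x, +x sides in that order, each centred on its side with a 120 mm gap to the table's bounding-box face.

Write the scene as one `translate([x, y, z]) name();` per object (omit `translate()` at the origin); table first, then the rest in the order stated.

table();
translate([479, 49, 779]) open_box();
translate([733, 662, 0]) stool();
translate([-370, 135, 0]) stool();
translate([1836, 135, 0]) stool();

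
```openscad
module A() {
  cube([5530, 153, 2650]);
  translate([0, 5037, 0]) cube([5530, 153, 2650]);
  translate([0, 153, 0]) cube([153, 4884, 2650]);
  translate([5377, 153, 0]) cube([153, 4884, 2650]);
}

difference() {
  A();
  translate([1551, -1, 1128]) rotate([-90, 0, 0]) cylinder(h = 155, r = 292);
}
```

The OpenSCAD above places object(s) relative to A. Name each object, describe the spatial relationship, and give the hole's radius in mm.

A is a house frame. The house frame has a circular hole through its front wall. The hole's radius is 292 mm.

The subtracted cylinder has r = 292 mm.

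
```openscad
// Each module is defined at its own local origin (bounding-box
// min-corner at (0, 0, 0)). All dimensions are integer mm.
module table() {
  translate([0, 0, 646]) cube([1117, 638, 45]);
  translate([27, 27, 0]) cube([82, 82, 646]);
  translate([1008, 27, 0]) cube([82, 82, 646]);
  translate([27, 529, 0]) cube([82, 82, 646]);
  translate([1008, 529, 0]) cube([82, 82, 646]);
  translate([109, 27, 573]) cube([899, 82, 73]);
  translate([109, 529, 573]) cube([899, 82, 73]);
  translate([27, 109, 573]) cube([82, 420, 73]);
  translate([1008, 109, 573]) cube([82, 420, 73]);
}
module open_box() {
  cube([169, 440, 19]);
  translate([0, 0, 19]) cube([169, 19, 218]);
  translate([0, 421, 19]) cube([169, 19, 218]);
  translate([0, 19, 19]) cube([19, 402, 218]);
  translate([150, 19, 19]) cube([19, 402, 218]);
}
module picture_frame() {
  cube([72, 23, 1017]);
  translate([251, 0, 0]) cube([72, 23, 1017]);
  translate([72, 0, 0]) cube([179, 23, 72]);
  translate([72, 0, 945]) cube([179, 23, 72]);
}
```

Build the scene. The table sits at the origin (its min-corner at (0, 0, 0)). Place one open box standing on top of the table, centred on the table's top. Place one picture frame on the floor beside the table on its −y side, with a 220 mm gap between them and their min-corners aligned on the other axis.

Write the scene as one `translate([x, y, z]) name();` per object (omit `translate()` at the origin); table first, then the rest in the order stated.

table();
translate([474, 99, 691]) open_box();
translate([0, -243, 0]) picture_frame();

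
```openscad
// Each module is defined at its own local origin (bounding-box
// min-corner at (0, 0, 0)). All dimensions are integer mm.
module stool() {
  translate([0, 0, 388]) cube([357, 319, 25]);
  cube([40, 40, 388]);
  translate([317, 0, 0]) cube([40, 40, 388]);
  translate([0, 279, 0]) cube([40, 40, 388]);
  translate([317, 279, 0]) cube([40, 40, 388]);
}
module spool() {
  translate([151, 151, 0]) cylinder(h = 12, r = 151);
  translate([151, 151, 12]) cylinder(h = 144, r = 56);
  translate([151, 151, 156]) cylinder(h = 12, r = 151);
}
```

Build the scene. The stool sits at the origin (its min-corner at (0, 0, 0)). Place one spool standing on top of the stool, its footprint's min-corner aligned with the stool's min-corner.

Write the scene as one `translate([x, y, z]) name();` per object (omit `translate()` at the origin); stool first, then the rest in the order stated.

stool();
translate([0, 0, 413]) spool();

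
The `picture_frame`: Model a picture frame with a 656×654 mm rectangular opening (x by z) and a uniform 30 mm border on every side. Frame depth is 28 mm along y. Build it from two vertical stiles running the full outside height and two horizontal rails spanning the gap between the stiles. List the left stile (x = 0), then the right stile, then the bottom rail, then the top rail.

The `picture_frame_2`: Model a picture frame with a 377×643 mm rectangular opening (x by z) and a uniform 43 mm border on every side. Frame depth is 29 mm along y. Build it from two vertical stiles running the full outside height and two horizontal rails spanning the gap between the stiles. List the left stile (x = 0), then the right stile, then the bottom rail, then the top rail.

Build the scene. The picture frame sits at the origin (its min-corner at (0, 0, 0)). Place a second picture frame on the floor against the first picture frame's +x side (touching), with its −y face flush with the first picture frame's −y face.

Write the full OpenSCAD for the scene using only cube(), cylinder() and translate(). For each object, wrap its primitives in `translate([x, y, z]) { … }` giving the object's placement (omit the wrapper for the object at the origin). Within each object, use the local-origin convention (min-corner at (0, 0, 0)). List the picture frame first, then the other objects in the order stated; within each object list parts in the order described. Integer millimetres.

cube([30, 28, 714]);
translate([686, 0, 0]) cube([30, 28, 714]);
translate([30, 0, 0]) cube([656, 28, 30]);
translate([30, 0, 684]) cube([656, 28, 30]);
translate([716, 0, 0]) {
  cube([43, 29, 729]);
  translate([420, 0, 0]) cube([43, 29, 729]);
  translate([43, 0, 0]) cube([377, 29, 43]);
  translate([43, 0, 686]) cube([377, 29, 43]);
}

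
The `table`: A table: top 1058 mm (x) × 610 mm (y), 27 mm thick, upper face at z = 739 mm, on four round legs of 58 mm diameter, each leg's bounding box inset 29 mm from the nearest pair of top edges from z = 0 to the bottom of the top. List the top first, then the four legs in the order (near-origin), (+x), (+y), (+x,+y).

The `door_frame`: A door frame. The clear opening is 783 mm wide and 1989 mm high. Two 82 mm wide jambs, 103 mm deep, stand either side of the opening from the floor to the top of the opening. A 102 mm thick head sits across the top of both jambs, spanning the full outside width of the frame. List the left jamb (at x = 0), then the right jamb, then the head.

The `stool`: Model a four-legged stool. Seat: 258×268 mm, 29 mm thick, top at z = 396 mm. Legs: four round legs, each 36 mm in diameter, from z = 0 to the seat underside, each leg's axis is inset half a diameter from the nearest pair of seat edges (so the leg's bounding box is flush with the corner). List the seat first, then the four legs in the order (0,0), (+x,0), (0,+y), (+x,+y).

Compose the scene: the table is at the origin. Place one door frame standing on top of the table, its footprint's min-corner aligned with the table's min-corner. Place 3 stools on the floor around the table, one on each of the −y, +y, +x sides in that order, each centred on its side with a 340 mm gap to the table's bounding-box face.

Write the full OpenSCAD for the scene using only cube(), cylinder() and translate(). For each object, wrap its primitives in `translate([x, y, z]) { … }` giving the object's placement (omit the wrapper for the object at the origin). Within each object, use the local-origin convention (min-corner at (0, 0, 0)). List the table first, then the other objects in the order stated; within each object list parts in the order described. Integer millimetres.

translate([0, 0, 712]) cube([1058, 610, 27]);
translate([58, 58, 0]) cylinder(h = 712, r = 29);
translate([1000, 58, 0]) cylinder(h = 712, r = 29);
translate([58, 552, 0]) cylinder(h = 712, r = 29);
translate([1000, 552, 0]) cylinder(h = 712, r = 29);
translate([0, 0, 739]) {
  cube([82, 103, 1989]);
  translate([865, 0, 0]) cube([82, 103, 1989]);
  translate([0, 0, 1989]) cube([947, 103, 102]);
}
translate([400, -608, 0]) {
  translate([0, 0, 367]) cube([258, 268, 29]);
  translate([18, 18, 0]) cylinder(h = 367, r = 18);
  translate([240, 18, 0]) cylinder(h = 367, r = 18);
  translate([18, 250, 0]) cylinder(h = 367, r = 18);
  translate([240, 250, 0]) cylinder(h = 367, r = 18);
}
translate([400, 950, 0]) {
  translate([0, 0, 367]) cube([258, 268, 29]);
  translate([18, 18, 0]) cylinder(h = 367, r = 18);
  translate([240, 18, 0]) cylinder(h = 367, r = 18);
  translate([18, 250, 0]) cylinder(h = 367, r = 18);
  translate([240, 250, 0]) cylinder(h = 367, r = 18);
}
translate([1398, 171, 0]) {
  translate([0, 0, 367]) cube([258, 268, 29]);
  translate([18, 18, 0]) cylinder(h = 367, r = 18);
  translate([240, 18, 0]) cylinder(h = 367, r = 18);
  translate([18, 250, 0]) cylinder(h = 367, r = 18);
  translate([240, 250, 0]) cylinder(h = 367, r = 18);
}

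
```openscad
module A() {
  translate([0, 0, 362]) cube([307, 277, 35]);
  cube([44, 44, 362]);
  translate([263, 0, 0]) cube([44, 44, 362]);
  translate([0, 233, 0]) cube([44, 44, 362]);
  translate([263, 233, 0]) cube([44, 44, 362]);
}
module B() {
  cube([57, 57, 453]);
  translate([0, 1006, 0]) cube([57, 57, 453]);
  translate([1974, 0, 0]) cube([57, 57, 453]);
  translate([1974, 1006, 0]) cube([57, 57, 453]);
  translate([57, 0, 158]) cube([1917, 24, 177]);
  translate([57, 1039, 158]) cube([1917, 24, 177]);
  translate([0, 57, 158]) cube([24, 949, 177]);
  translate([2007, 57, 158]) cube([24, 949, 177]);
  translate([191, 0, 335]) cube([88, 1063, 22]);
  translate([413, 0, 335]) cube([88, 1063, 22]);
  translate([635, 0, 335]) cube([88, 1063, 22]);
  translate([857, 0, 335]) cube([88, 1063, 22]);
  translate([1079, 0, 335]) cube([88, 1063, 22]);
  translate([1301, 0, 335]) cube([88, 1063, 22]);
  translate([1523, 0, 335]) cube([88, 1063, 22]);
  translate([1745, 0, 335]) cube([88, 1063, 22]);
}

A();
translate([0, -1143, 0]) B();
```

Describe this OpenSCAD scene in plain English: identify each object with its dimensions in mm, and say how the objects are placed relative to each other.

A is a simple wooden stool: a rectangular seat 307 mm (x) by 277 mm (y), 35 mm thick, top face at z = 397 mm, on four square legs, each 44×44 mm in cross-section. The legs rest on z = 0, each flush with a corner of the seat.

B is a bed frame 2031 mm long (x) by 1063 mm wide (y). Four 57×57 mm corner posts, 453 mm tall, at the corners of the footprint. Four rails of 24 mm thickness and 177 mm height run between adjacent posts with their undersides at z = 158 mm, their outer faces flush with the outside of the frame (the two x-running rails run between the posts' inner faces; the two y-running rails run between the posts' inner faces). 8 slats, each 88 mm wide (x) and 22 mm thick, lie across the top of the two x-running rails, running the full 1063 mm width of the frame in y; the slats are evenly spaced along x between the inner faces of the end posts with equal gaps (rounded down to the nearest mm) at the −x end and between each pair — any rounding remainder accumulates at the +x end.

The bed frame is on the floor beside the stool on its −y side.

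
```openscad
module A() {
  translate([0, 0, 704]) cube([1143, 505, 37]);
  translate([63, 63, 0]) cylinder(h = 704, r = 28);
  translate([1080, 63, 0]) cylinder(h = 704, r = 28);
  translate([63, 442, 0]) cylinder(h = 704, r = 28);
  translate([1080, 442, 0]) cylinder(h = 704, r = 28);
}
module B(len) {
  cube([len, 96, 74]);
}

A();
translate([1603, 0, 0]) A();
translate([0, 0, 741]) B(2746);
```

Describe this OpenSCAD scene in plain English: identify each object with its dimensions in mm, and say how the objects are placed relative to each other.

A is a table with a 1143×505 mm rectangular top, 37 mm thick, top surface at z = 741 mm, supported by four round legs of 56 mm diameter, each leg's bounding box inset 35 mm from the nearest pair of top edges, running from the floor.

B is a rectangular beam 2746 mm long (x), 96 mm deep (y), 74 mm thick (z).

The beam spans the tops of two tables placed 460 mm apart, resting at z = 741 mm.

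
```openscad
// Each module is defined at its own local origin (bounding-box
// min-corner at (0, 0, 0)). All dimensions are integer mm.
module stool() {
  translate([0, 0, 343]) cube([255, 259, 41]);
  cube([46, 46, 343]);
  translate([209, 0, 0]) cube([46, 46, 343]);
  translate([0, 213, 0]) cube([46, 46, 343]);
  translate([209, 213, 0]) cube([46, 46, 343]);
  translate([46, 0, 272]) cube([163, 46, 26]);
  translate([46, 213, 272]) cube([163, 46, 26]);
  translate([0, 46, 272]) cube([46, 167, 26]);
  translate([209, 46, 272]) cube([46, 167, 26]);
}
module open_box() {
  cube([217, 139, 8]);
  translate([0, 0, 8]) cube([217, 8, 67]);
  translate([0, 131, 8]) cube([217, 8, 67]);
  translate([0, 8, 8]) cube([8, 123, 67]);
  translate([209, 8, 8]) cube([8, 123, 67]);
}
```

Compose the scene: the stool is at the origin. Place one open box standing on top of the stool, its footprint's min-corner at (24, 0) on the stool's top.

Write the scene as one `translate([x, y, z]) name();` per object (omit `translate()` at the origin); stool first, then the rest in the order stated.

stool();
translate([24, 0, 384]) open_box();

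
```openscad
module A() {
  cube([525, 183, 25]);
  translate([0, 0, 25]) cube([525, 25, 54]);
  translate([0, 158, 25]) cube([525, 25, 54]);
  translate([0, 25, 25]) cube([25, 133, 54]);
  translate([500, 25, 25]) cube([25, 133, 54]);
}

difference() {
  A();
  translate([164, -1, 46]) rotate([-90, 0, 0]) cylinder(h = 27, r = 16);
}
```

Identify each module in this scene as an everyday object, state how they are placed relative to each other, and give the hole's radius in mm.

A is an open box. The open box has a circular hole through its front wall. The hole's radius is 16 mm.

The subtracted cylinder has r = 16 mm.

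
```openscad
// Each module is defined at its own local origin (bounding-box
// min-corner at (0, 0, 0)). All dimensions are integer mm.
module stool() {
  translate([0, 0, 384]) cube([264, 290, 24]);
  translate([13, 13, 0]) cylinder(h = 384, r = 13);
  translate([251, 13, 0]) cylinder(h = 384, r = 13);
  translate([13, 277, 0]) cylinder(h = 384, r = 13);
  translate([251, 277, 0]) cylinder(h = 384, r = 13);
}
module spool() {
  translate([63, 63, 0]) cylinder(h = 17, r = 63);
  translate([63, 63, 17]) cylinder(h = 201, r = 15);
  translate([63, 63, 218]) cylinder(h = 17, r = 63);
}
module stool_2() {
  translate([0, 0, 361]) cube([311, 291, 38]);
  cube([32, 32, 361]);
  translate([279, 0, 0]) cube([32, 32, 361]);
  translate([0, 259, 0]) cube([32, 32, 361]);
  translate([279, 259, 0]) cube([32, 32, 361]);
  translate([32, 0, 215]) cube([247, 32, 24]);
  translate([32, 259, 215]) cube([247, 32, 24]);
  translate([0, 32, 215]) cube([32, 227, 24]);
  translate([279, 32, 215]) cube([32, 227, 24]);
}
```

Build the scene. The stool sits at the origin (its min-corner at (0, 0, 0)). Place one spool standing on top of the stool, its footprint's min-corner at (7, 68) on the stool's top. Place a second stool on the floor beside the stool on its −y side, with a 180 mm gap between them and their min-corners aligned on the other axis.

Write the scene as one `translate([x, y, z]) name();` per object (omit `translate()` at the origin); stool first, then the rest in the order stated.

stool();
translate([7, 68, 408]) spool();
translate([0, -471, 0]) stool_2();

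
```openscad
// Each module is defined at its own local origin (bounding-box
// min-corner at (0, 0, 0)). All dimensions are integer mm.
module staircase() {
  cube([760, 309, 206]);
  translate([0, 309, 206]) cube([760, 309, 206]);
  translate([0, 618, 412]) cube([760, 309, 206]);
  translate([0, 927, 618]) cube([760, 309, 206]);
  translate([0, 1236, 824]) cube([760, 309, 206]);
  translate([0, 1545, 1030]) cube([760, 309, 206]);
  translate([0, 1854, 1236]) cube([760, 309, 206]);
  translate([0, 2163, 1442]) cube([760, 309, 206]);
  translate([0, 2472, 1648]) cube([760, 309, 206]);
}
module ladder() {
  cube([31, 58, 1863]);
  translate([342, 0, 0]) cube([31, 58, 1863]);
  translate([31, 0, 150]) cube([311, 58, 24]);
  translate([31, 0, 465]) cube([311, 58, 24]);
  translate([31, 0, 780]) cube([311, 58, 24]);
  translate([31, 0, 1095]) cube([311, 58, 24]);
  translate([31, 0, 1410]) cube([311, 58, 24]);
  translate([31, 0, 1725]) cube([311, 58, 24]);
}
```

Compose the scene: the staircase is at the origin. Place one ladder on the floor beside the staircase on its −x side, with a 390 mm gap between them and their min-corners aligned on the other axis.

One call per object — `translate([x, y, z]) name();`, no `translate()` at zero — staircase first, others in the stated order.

staircase();
translate([-763, 0, 0]) ladder();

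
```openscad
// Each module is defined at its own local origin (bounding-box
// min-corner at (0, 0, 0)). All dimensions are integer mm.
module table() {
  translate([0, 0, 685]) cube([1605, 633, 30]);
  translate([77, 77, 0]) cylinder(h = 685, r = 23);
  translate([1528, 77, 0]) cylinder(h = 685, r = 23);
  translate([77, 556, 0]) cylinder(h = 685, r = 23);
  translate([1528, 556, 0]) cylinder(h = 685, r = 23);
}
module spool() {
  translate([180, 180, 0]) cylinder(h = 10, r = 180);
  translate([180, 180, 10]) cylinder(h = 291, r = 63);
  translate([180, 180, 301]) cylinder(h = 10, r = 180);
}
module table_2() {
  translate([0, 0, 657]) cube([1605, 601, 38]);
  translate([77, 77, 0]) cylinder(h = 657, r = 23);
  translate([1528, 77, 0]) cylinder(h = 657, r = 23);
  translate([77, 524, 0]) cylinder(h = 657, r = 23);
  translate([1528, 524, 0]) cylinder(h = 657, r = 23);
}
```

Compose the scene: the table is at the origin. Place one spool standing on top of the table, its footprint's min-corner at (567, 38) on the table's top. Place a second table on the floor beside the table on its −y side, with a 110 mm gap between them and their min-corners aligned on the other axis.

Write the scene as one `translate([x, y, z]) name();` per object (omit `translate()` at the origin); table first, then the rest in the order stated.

table();
translate([567, 38, 715]) spool();
translate([0, -711, 0]) table_2();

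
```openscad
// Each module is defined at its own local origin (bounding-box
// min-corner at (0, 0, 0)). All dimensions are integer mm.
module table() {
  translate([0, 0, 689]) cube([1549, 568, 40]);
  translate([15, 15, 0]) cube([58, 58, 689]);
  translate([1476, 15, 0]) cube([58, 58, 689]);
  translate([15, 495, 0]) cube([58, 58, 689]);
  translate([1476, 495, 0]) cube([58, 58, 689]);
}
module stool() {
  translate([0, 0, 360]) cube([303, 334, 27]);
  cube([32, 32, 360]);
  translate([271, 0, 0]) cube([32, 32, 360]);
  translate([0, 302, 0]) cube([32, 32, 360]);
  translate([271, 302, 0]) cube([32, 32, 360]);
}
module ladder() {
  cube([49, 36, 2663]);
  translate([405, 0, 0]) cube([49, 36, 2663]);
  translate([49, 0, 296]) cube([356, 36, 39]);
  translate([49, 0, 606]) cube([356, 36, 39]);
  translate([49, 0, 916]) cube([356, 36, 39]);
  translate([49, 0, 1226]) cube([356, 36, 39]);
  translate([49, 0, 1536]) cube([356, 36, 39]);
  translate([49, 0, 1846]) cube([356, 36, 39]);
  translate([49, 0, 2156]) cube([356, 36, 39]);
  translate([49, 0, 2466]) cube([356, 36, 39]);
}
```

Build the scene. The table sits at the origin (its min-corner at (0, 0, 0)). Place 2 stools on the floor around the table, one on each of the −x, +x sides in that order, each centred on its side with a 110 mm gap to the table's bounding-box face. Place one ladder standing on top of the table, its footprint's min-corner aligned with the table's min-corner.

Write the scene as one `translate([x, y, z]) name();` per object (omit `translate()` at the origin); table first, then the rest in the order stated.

table();
translate([-413, 117, 0]) stool();
translate([1659, 117, 0]) stool();
translate([0, 0, 729]) ladder();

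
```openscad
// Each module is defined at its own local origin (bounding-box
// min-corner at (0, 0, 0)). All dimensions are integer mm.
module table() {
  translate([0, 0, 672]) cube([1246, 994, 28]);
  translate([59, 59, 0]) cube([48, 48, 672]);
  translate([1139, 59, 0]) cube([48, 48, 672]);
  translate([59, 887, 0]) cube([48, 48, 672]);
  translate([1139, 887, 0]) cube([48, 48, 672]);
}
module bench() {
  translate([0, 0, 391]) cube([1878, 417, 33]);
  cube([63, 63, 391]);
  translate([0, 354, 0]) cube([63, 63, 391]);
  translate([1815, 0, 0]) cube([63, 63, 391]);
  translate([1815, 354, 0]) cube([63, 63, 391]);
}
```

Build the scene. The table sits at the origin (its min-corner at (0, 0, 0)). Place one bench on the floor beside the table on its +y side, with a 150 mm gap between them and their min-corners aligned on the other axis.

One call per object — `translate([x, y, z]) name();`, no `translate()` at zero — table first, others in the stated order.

table();
translate([0, 1144, 0]) bench();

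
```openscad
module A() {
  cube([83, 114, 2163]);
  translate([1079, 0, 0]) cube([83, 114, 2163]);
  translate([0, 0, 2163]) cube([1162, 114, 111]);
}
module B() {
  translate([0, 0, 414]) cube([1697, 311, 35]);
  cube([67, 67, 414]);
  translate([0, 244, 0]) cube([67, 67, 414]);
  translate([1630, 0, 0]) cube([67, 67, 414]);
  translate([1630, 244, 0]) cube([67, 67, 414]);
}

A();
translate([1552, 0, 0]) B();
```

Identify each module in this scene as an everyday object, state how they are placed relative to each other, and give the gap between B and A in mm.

The bench's nearest face is 390 mm from the door frame's +x face.

A is a door frame. B is a bench. The bench is on the floor beside the door frame on its +x side. The gap between the bench and the door frame is 390 mm.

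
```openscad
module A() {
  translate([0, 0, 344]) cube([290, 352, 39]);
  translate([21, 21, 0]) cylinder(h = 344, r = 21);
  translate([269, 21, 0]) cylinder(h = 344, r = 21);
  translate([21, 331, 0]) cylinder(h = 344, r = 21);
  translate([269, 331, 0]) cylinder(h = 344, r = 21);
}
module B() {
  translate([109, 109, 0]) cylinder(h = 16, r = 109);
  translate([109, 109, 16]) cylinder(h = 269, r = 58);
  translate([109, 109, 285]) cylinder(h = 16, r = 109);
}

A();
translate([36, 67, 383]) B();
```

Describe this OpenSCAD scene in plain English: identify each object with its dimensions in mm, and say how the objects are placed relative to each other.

A is a four-legged stool. The seat is 290×352 mm, 39 mm thick, top at z = 383 mm. It stands on four round legs, each 42 mm in diameter, from z = 0 to the seat underside, each leg's axis is inset half a diameter from the nearest pair of seat edges (so the leg's bounding box is flush with the corner).

B is a spool: two coaxial disc flanges of radius 109 mm and thickness 16 mm, joined by a core cylinder of radius 58 mm and height 269 mm. The lower flange rests on z = 0 and the three cylinders share a vertical axis.

The spool is on top of the stool, centred.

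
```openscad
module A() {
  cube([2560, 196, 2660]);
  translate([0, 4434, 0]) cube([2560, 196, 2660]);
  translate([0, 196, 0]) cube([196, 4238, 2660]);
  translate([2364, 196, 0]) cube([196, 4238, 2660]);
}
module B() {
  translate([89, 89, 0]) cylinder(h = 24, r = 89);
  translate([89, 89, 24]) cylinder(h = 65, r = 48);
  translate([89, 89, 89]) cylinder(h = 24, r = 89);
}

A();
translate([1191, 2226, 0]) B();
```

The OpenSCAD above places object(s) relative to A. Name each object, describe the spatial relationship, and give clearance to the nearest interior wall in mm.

A is a house frame. B is a spool. The spool sits inside the house frame, centred. The clearance to the nearest interior wall is 995 mm.

Clearances: x = 995, y = 2030; minimum 995 mm.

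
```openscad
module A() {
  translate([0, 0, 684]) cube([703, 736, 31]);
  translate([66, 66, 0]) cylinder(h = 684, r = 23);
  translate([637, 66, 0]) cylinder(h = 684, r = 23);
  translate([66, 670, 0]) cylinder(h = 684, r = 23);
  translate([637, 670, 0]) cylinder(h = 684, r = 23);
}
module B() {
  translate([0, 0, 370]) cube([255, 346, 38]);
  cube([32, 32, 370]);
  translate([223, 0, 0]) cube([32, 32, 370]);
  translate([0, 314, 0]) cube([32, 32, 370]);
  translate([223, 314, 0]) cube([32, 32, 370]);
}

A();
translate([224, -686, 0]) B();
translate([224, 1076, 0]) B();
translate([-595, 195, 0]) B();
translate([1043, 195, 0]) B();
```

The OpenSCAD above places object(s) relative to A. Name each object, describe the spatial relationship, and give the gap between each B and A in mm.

Each stool's nearest face is 340 mm from the table's bounding box.

A is a table. B is a stool. Four stools sit around the table at the −y, +y, −x, +x sides. The gap between each stool and the table is 340 mm.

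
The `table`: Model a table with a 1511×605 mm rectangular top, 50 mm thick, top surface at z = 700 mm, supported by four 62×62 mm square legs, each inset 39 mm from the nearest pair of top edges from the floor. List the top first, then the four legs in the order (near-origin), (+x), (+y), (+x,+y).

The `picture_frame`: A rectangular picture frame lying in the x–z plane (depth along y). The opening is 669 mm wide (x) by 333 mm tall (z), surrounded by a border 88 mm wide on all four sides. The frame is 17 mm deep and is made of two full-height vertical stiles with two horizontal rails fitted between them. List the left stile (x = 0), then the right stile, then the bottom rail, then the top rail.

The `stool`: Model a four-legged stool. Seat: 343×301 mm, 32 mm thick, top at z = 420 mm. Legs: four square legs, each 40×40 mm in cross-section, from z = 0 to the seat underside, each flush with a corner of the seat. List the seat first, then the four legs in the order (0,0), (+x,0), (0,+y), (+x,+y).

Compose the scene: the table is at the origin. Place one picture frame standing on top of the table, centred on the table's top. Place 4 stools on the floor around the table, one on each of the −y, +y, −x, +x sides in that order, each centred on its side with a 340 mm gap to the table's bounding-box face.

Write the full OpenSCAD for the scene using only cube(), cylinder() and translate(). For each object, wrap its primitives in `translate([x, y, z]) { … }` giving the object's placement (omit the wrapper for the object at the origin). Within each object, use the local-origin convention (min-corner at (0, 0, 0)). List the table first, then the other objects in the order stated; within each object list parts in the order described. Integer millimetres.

translate([0, 0, 650]) cube([1511, 605, 50]);
translate([39, 39, 0]) cube([62, 62, 650]);
translate([1410, 39, 0]) cube([62, 62, 650]);
translate([39, 504, 0]) cube([62, 62, 650]);
translate([1410, 504, 0]) cube([62, 62, 650]);
translate([333, 294, 700]) {
  cube([88, 17, 509]);
  translate([757, 0, 0]) cube([88, 17, 509]);
  translate([88, 0, 0]) cube([669, 17, 88]);
  translate([88, 0, 421]) cube([669, 17, 88]);
}
translate([584, -641, 0]) {
  translate([0, 0, 388]) cube([343, 301, 32]);
  cube([40, 40, 388]);
  translate([303, 0, 0]) cube([40, 40, 388]);
  translate([0, 261, 0]) cube([40, 40, 388]);
  translate([303, 261, 0]) cube([40, 40, 388]);
}
translate([584, 945, 0]) {
  translate([0, 0, 388]) cube([343, 301, 32]);
  cube([40, 40, 388]);
  translate([303, 0, 0]) cube([40, 40, 388]);
  translate([0, 261, 0]) cube([40, 40, 388]);
  translate([303, 261, 0]) cube([40, 40, 388]);
}
translate([-683, 152, 0]) {
  translate([0, 0, 388]) cube([343, 301, 32]);
  cube([40, 40, 388]);
  translate([303, 0, 0]) cube([40, 40, 388]);
  translate([0, 261, 0]) cube([40, 40, 388]);
  translate([303, 261, 0]) cube([40, 40, 388]);
}
translate([1851, 152, 0]) {
  translate([0, 0, 388]) cube([343, 301, 32]);
  cube([40, 40, 388]);
  translate([303, 0, 0]) cube([40, 40, 388]);
  translate([0, 261, 0]) cube([40, 40, 388]);
  translate([303, 261, 0]) cube([40, 40, 388]);
}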